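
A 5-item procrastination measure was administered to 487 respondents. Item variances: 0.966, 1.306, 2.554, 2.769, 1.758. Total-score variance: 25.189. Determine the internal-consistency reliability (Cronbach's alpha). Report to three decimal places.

α = 0.786

Σσᵢ² = 0.966 + 1.306 + 2.554 + 2.769 + 1.758 = 9.353
α = (k/(k−1))·(1 − Σσᵢ²/σ²_total) = (5/4)·(1 − 9.353/25.189) = 0.786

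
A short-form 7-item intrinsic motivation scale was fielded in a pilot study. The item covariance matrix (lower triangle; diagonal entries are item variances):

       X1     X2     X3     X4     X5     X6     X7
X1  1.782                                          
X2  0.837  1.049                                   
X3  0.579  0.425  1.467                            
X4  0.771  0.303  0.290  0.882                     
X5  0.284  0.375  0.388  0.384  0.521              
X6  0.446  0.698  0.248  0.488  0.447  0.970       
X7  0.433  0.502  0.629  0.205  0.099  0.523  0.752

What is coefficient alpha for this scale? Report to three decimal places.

coefficient alpha = 0.835

Σσ²ᵢ = 1.782 + 1.049 + 1.467 + 0.882 + 0.521 + 0.970 + 0.752 = 7.423
Sum of the distinct covariances = 9.354
σ²_total = 7.423 + 2 × 9.354 = 26.131
α = (k/(k−1))·(1 − Σσ²ᵢ/σ²_total) = (7/6)·(1 − 7.423/26.131) = 0.835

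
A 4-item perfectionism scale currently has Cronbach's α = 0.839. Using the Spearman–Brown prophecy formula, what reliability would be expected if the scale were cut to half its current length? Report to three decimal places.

Length factor m = 1/2
α' = m·α / (1 − (1−m)·α)
   = 1/2 × 0.839 / (1 − (1 − 1/2) × 0.839)
   = 0.4195 / 0.5805 = 0.723

predicted reliability = 0.723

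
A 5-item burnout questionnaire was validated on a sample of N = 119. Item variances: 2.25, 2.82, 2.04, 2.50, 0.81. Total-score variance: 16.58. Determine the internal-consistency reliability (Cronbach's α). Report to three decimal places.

sum of item variances = 2.25 + 2.82 + 2.04 + 2.50 + 0.81 = 10.42
α = (k/(k−1))·(1 − sum of item variances/total variance) = (5/4)·(1 − 10.42/16.58) = 0.464

Cronbach's α = 0.464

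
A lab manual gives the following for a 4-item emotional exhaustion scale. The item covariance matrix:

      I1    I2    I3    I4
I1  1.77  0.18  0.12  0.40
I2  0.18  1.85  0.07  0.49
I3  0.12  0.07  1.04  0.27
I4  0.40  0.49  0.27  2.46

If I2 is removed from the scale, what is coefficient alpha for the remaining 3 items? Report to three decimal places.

α = 0.346

Remaining items: I1, I3, I4 (k = 3).
sum of item variances = 1.77 + 1.04 + 2.46 = 5.27
Var(T) = 5.27 + 2 × 0.79 = 6.85
α (item deleted) = (3/2)·(1 − 5.27/6.85) = 0.346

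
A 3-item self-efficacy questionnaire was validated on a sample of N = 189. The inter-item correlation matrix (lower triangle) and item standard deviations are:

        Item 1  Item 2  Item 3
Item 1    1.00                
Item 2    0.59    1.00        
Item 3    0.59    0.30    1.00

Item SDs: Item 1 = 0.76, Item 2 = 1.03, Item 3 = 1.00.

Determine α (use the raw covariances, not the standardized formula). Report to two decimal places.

α = 0.72

Σσ²ᵢ = 0.76² + 1.03² + 1.00² = 2.6385
Covariances σ_ij = r_ij · s_i · s_j:
  σ(Item 1,Item 2) = 0.59 × 0.76 × 1.03 = 0.4619
  σ(Item 1,Item 3) = 0.59 × 0.76 × 1.00 = 0.4484
  σ(Item 2,Item 3) = 0.30 × 1.03 × 1.00 = 0.3090
σ²_T = Σσ²ᵢ + 2·Σσ_ij = 2.6385 + 2 × 1.2193 = 5.0771
α = (3/2)·(1 − 2.6385/5.0771) = 0.72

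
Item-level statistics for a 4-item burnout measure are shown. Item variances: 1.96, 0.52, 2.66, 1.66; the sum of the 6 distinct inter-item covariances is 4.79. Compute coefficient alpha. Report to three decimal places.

sum of item variances = 1.96 + 0.52 + 2.66 + 1.66 = 6.80
Sum of distinct covariances = 4.79
total variance = sum of item variances + 2·Σcov = 6.80 + 2 × 4.79 = 16.38
α = (4/3)·(1 − 6.80/16.38) = 0.780

α = 0.780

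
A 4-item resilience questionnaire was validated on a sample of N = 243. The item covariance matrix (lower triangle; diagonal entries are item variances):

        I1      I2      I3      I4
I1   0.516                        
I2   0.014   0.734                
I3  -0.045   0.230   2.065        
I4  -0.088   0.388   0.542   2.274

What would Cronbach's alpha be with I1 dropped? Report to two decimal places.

α = 0.47

Remaining items: I2, I3, I4 (k = 3).
Σσ²ᵢ = 0.734 + 2.065 + 2.274 = 5.073
σ²_T = 5.073 + 2 × 1.160 = 7.393
α (item deleted) = (3/2)·(1 − 5.073/7.393) = 0.47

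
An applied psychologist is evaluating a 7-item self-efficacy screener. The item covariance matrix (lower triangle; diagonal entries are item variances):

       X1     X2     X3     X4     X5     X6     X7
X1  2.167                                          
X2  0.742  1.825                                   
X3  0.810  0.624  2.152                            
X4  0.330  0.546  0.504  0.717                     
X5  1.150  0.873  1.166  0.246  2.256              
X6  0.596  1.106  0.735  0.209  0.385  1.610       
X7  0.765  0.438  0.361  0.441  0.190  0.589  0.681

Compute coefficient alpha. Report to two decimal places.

α = 0.81

Σσ²ᵢ = 2.167 + 1.825 + 2.152 + 0.717 + 2.256 + 1.610 + 0.681 = 11.408
Σ_{i<j} σ_ij = 12.806
σ²_total = 11.408 + 2 × 12.806 = 37.020
α = (k/(k−1))·(1 − Σσ²ᵢ/σ²_total) = (7/6)·(1 − 11.408/37.020) = 0.81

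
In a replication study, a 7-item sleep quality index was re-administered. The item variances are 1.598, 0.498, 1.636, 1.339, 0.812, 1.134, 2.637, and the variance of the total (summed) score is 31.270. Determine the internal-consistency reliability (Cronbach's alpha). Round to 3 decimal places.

Σσᵢ² = 1.598 + 0.498 + 1.636 + 1.339 + 0.812 + 1.134 + 2.637 = 9.654
α = (k/(k−1))·(1 − Σσᵢ²/σ²_total) = (7/6)·(1 − 9.654/31.270) = 0.806

Cronbach's alpha = 0.806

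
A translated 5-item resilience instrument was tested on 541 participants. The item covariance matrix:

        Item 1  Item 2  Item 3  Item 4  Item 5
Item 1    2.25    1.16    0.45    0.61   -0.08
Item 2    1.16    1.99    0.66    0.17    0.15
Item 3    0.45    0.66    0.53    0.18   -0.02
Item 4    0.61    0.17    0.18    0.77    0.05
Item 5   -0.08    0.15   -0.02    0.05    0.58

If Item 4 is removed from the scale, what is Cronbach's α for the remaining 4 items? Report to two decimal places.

Cronbach's α = 0.62

Remaining items: Item 1, Item 2, Item 3, Item 5 (k = 4).
sum of item variances = 2.25 + 1.99 + 0.53 + 0.58 = 5.35
total variance = 5.35 + 2 × 2.32 = 9.99
α (item deleted) = (4/3)·(1 − 5.35/9.99) = 0.62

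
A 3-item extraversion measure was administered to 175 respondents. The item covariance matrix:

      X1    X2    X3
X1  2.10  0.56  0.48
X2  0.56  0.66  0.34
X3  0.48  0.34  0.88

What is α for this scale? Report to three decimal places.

Σσᵢ² = 2.10 + 0.66 + 0.88 = 3.64
Sum of the distinct covariances = 1.38
Var(T) = 3.64 + 2 × 1.38 = 6.40
α = (k/(k−1))·(1 − Σσᵢ²/Var(T)) = (3/2)·(1 − 3.64/6.40) = 0.647

α = 0.647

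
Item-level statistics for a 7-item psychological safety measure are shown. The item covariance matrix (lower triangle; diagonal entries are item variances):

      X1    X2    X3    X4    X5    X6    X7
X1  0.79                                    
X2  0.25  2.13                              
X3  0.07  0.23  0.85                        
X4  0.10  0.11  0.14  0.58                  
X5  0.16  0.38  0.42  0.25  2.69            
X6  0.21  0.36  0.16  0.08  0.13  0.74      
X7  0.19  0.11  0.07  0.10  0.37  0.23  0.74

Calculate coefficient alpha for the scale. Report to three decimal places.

sum of item variances = 0.79 + 2.13 + 0.85 + 0.58 + 2.69 + 0.74 + 0.74 = 8.52
Sum of the distinct covariances = 4.12
σ²_total = 8.52 + 2 × 4.12 = 16.76
α = (k/(k−1))·(1 − sum of item variances/σ²_total) = (7/6)·(1 − 8.52/16.76) = 0.574

coefficient alpha = 0.574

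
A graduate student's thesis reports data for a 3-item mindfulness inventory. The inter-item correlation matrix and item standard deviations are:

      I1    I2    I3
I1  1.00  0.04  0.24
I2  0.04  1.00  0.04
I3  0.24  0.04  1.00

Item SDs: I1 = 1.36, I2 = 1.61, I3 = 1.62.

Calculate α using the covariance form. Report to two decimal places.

Σσ²ᵢ = 1.36² + 1.61² + 1.62² = 7.0661
Covariances σ_ij = r_ij · s_i · s_j:
  σ(I1,I2) = 0.04 × 1.36 × 1.61 = 0.0876
  σ(I1,I3) = 0.24 × 1.36 × 1.62 = 0.5288
  σ(I2,I3) = 0.04 × 1.61 × 1.62 = 0.1043
σ²_T = Σσ²ᵢ + 2·Σσ_ij = 7.0661 + 2 × 0.7207 = 8.5075
α = (3/2)·(1 − 7.0661/8.5075) = 0.25

α = 0.25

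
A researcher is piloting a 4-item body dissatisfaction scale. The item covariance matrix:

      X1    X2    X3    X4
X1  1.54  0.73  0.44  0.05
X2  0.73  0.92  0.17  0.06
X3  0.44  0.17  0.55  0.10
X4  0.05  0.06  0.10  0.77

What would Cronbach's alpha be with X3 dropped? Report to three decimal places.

α = 0.513

Remaining items: X1, X2, X4 (k = 3).
ΣVar(i) = 1.54 + 0.92 + 0.77 = 3.23
total variance = 3.23 + 2 × 0.84 = 4.91
α (item deleted) = (3/2)·(1 − 3.23/4.91) = 0.513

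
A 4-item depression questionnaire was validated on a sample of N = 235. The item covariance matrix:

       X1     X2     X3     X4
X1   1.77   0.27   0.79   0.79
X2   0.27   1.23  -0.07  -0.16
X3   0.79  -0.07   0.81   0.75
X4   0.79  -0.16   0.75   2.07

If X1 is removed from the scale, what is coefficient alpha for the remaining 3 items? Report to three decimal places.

Remaining items: X2, X3, X4 (k = 3).
sum of item variances = 1.23 + 0.81 + 2.07 = 4.11
σ²_total = 4.11 + 2 × 0.52 = 5.15
α (item deleted) = (3/2)·(1 − 4.11/5.15) = 0.303

coefficient alpha = 0.303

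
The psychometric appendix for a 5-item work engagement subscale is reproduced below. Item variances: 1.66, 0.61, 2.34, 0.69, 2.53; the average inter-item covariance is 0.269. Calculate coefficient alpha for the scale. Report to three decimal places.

Σσ²ᵢ = 1.66 + 0.61 + 2.34 + 0.69 + 2.53 = 7.83
Sum of the 10 distinct covariances = 10 × 0.269 = 2.690
σ²_total = Σσ²ᵢ + 2·Σcov = 7.83 + 2 × 2.690 = 13.210
α = (5/4)·(1 − 7.83/13.210) = 0.509

α = 0.509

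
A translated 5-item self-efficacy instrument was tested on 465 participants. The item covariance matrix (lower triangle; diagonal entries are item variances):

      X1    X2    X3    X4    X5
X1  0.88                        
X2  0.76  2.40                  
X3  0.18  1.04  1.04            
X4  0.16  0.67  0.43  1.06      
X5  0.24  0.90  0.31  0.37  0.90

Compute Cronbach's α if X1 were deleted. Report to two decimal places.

α = 0.77

Remaining items: X2, X3, X4, X5 (k = 4).
sum of item variances = 2.40 + 1.04 + 1.06 + 0.90 = 5.40
σ²_T = 5.40 + 2 × 3.72 = 12.84
α (item deleted) = (4/3)·(1 − 5.40/12.84) = 0.77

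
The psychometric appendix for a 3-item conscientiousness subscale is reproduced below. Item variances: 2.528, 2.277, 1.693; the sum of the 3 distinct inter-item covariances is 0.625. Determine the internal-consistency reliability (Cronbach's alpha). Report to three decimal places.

α = 0.242

Σσ²ᵢ = 2.528 + 2.277 + 1.693 = 6.498
Sum of distinct covariances = 0.625
σ²_T = Σσ²ᵢ + 2·Σcov = 6.498 + 2 × 0.625 = 7.748
α = (3/2)·(1 − 6.498/7.748) = 0.242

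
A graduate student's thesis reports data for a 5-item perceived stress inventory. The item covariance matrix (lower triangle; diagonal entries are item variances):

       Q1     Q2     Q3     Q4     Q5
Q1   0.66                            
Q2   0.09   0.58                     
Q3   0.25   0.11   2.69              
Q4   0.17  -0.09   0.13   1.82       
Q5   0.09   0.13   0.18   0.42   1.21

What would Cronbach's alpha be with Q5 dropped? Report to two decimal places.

α = 0.25

Remaining items: Q1, Q2, Q3, Q4 (k = 4).
ΣVar(i) = 0.66 + 0.58 + 2.69 + 1.82 = 5.75
σ²_T = 5.75 + 2 × 0.66 = 7.07
α (item deleted) = (4/3)·(1 − 5.75/7.07) = 0.25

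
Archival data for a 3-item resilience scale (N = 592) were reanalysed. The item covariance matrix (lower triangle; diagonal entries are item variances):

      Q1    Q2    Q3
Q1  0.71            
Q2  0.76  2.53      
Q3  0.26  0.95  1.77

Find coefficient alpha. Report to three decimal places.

sum of item variances = 0.71 + 2.53 + 1.77 = 5.01
Sum of the distinct covariances = 1.97
σ²_T = 5.01 + 2 × 1.97 = 8.95
α = (k/(k−1))·(1 − sum of item variances/σ²_T) = (3/2)·(1 − 5.01/8.95) = 0.660

α = 0.660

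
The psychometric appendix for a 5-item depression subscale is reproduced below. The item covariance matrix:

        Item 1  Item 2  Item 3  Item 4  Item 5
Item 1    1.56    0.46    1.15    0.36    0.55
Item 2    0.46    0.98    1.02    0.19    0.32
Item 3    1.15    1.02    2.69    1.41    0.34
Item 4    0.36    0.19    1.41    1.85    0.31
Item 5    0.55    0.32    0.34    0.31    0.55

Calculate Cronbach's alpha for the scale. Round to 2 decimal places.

Cronbach's alpha = 0.77

sum of item variances = 1.56 + 0.98 + 2.69 + 1.85 + 0.55 = 7.63
Sum of off-diagonal covariances = 6.11
Var(T) = 7.63 + 2 × 6.11 = 19.85
α = (k/(k−1))·(1 − sum of item variances/Var(T)) = (5/4)·(1 − 7.63/19.85) = 0.77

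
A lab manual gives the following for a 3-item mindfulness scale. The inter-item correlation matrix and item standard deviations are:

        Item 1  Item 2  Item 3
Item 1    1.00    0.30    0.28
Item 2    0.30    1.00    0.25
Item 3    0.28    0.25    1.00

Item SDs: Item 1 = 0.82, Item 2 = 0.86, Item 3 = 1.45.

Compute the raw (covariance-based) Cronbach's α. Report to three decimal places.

Σσ²ᵢ = 0.82² + 0.86² + 1.45² = 3.5145
Covariances σ_ij = r_ij · s_i · s_j:
  σ(Item 1,Item 2) = 0.30 × 0.82 × 0.86 = 0.2116
  σ(Item 1,Item 3) = 0.28 × 0.82 × 1.45 = 0.3329
  σ(Item 2,Item 3) = 0.25 × 0.86 × 1.45 = 0.3117
σ²_T = Σσ²ᵢ + 2·Σσ_ij = 3.5145 + 2 × 0.8562 = 5.2269
α = (3/2)·(1 − 3.5145/5.2269) = 0.491

α = 0.491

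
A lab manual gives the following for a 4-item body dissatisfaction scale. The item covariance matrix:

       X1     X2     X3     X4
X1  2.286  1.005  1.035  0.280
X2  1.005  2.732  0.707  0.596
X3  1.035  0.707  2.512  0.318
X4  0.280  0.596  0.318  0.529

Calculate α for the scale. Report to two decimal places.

α = 0.66

ΣVar(i) = 2.286 + 2.732 + 2.512 + 0.529 = 8.059
Sum of the distinct covariances = 3.941
σ²_total = 8.059 + 2 × 3.941 = 15.941
α = (k/(k−1))·(1 − ΣVar(i)/σ²_total) = (4/3)·(1 − 8.059/15.941) = 0.66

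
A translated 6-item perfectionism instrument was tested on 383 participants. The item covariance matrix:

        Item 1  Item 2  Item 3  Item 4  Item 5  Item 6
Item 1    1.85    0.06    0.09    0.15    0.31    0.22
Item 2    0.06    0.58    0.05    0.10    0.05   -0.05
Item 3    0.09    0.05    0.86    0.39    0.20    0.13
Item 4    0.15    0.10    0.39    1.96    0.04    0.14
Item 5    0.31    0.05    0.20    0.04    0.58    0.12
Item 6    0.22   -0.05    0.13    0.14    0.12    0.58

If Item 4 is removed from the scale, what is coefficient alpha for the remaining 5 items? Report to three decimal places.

α = 0.433

Remaining items: Item 1, Item 2, Item 3, Item 5, Item 6 (k = 5).
Σσ²ᵢ = 1.85 + 0.58 + 0.86 + 0.58 + 0.58 = 4.45
Var(T) = 4.45 + 2 × 1.18 = 6.81
α (item deleted) = (5/4)·(1 − 4.45/6.81) = 0.433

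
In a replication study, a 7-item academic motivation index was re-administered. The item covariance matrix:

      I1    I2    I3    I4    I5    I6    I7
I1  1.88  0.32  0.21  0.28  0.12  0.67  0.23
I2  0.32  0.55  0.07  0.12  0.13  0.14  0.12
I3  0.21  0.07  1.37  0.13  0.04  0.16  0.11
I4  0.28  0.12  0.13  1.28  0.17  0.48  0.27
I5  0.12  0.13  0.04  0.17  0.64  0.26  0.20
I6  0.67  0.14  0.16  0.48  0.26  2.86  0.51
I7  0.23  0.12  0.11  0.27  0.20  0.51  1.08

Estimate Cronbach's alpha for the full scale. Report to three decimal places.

Cronbach's alpha = 0.578

ΣVar(i) = 1.88 + 0.55 + 1.37 + 1.28 + 0.64 + 2.86 + 1.08 = 9.66
Σ_{i<j} σ_ij = 4.74
Var(T) = 9.66 + 2 × 4.74 = 19.14
α = (k/(k−1))·(1 − ΣVar(i)/Var(T)) = (7/6)·(1 − 9.66/19.14) = 0.578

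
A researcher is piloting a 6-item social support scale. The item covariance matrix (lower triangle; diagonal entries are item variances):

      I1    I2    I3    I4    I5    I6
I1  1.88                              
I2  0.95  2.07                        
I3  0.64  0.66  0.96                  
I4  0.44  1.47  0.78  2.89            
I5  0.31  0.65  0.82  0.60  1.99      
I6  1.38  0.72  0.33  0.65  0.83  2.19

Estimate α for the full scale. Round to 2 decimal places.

sum of item variances = 1.88 + 2.07 + 0.96 + 2.89 + 1.99 + 2.19 = 11.98
Σ_{i<j} σ_ij = 11.23
total variance = 11.98 + 2 × 11.23 = 34.44
α = (k/(k−1))·(1 − sum of item variances/total variance) = (6/5)·(1 − 11.98/34.44) = 0.78

α = 0.78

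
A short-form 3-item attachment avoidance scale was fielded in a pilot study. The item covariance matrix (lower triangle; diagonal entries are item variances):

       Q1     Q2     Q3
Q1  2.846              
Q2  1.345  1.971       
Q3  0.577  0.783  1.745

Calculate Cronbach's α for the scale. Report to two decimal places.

ΣVar(i) = 2.846 + 1.971 + 1.745 = 6.562
Sum of the distinct covariances = 2.705
σ²_T = 6.562 + 2 × 2.705 = 11.972
α = (k/(k−1))·(1 − ΣVar(i)/σ²_T) = (3/2)·(1 − 6.562/11.972) = 0.68

α = 0.68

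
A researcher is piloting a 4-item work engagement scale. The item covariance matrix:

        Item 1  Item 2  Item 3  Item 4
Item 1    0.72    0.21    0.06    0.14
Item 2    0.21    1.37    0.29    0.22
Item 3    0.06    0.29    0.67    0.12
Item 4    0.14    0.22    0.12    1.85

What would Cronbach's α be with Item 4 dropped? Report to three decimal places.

Remaining items: Item 1, Item 2, Item 3 (k = 3).
Σσ²ᵢ = 0.72 + 1.37 + 0.67 = 2.76
σ²_total = 2.76 + 2 × 0.56 = 3.88
α (item deleted) = (3/2)·(1 − 2.76/3.88) = 0.433

Cronbach's α = 0.433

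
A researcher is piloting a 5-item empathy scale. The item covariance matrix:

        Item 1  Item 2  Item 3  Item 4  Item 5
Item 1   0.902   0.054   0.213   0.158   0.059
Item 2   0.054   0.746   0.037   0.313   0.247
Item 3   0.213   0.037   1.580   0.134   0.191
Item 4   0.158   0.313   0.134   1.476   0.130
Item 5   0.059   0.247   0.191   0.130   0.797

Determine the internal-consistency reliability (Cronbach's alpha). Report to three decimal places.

Cronbach's alpha = 0.448

Σσᵢ² = 0.902 + 0.746 + 1.580 + 1.476 + 0.797 = 5.501
Sum of the distinct covariances = 1.536
total variance = 5.501 + 2 × 1.536 = 8.573
α = (k/(k−1))·(1 − Σσᵢ²/total variance) = (5/4)·(1 − 5.501/8.573) = 0.448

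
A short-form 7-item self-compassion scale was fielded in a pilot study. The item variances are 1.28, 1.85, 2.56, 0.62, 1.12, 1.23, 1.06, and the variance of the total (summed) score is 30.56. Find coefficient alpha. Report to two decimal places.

sum of item variances = 1.28 + 1.85 + 2.56 + 0.62 + 1.12 + 1.23 + 1.06 = 9.72
α = (k/(k−1))·(1 − sum of item variances/σ²_T) = (7/6)·(1 − 9.72/30.56) = 0.80

coefficient alpha = 0.80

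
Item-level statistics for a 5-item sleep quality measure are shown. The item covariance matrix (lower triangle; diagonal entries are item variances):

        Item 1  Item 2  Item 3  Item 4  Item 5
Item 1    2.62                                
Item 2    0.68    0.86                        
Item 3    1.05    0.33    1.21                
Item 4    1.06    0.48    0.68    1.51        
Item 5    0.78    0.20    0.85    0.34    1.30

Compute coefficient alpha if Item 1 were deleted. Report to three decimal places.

α = 0.722

Remaining items: Item 2, Item 3, Item 4, Item 5 (k = 4).
sum of item variances = 0.86 + 1.21 + 1.51 + 1.30 = 4.88
σ²_T = 4.88 + 2 × 2.88 = 10.64
α (item deleted) = (4/3)·(1 − 4.88/10.64) = 0.722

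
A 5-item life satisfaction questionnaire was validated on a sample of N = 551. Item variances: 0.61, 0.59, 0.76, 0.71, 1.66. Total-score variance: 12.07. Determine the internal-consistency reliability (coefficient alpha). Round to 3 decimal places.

α = 0.802

Σσ²ᵢ = 0.61 + 0.59 + 0.76 + 0.71 + 1.66 = 4.33
α = (k/(k−1))·(1 − Σσ²ᵢ/total variance) = (5/4)·(1 − 4.33/12.07) = 0.802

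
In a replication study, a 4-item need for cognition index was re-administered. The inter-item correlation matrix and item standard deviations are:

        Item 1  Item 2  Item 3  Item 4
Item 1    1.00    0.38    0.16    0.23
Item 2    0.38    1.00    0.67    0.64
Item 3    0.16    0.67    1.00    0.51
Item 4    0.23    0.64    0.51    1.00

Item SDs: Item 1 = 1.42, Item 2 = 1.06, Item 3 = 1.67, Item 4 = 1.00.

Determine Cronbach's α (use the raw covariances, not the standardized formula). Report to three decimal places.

Σσ²ᵢ = 1.42² + 1.06² + 1.67² + 1.00² = 6.9289
Covariances σ_ij = r_ij · s_i · s_j:
  σ(Item 1,Item 2) = 0.38 × 1.42 × 1.06 = 0.5720
  σ(Item 1,Item 3) = 0.16 × 1.42 × 1.67 = 0.3794
  σ(Item 1,Item 4) = 0.23 × 1.42 × 1.00 = 0.3266
  σ(Item 2,Item 3) = 0.67 × 1.06 × 1.67 = 1.1860
  σ(Item 2,Item 4) = 0.64 × 1.06 × 1.00 = 0.6784
  σ(Item 3,Item 4) = 0.51 × 1.67 × 1.00 = 0.8517
σ²_T = Σσ²ᵢ + 2·Σσ_ij = 6.9289 + 2 × 3.9941 = 14.9171
α = (4/3)·(1 − 6.9289/14.9171) = 0.714

Cronbach's α = 0.714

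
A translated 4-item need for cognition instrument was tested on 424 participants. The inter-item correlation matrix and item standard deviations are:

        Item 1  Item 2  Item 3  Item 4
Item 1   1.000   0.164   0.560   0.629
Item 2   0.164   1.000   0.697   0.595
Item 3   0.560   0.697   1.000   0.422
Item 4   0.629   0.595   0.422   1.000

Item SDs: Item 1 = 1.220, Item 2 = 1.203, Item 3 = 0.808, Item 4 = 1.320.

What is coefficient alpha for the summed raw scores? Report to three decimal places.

α = 0.790

Σσ²ᵢ = 1.220² + 1.203² + 0.808² + 1.320² = 5.3309
Covariances σ_ij = r_ij · s_i · s_j:
  σ(Item 1,Item 2) = 0.164 × 1.220 × 1.203 = 0.2407
  σ(Item 1,Item 3) = 0.560 × 1.220 × 0.808 = 0.5520
  σ(Item 1,Item 4) = 0.629 × 1.220 × 1.320 = 1.0129
  σ(Item 2,Item 3) = 0.697 × 1.203 × 0.808 = 0.6775
  σ(Item 2,Item 4) = 0.595 × 1.203 × 1.320 = 0.9448
  σ(Item 3,Item 4) = 0.422 × 0.808 × 1.320 = 0.4501
σ²_T = Σσ²ᵢ + 2·Σσ_ij = 5.3309 + 2 × 3.8780 = 13.0869
α = (4/3)·(1 − 5.3309/13.0869) = 0.790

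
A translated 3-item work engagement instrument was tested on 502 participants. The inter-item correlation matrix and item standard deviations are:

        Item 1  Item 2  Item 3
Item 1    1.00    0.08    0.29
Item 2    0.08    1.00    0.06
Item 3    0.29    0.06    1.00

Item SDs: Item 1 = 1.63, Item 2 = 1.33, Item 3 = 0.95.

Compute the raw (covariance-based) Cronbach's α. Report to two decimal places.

Σσ²ᵢ = 1.63² + 1.33² + 0.95² = 5.3283
Covariances σ_ij = r_ij · s_i · s_j:
  σ(Item 1,Item 2) = 0.08 × 1.63 × 1.33 = 0.1734
  σ(Item 1,Item 3) = 0.29 × 1.63 × 0.95 = 0.4491
  σ(Item 2,Item 3) = 0.06 × 1.33 × 0.95 = 0.0758
σ²_T = Σσ²ᵢ + 2·Σσ_ij = 5.3283 + 2 × 0.6983 = 6.7249
α = (3/2)·(1 − 5.3283/6.7249) = 0.31

α = 0.31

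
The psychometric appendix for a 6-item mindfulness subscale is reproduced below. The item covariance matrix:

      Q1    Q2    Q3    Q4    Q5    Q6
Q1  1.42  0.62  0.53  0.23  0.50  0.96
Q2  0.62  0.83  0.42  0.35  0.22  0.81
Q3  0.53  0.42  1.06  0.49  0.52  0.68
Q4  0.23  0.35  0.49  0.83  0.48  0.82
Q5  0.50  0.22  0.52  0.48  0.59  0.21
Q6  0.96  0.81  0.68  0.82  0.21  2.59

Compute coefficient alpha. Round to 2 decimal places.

ΣVar(i) = 1.42 + 0.83 + 1.06 + 0.83 + 0.59 + 2.59 = 7.32
Σ_{i<j} σ_ij = 7.84
σ²_T = 7.32 + 2 × 7.84 = 23.00
α = (k/(k−1))·(1 − ΣVar(i)/σ²_T) = (6/5)·(1 − 7.32/23.00) = 0.82

α = 0.82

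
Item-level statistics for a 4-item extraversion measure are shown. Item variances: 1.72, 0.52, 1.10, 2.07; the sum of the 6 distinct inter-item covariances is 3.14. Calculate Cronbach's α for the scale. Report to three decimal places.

Cronbach's α = 0.716

sum of item variances = 1.72 + 0.52 + 1.10 + 2.07 = 5.41
Sum of distinct covariances = 3.14
total variance = sum of item variances + 2·Σcov = 5.41 + 2 × 3.14 = 11.69
α = (4/3)·(1 − 5.41/11.69) = 0.716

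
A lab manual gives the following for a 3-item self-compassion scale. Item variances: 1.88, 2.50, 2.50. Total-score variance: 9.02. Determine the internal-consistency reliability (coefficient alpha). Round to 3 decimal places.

coefficient alpha = 0.356

Σσ²ᵢ = 1.88 + 2.50 + 2.50 = 6.88
α = (k/(k−1))·(1 − Σσ²ᵢ/total variance) = (3/2)·(1 − 6.88/9.02) = 0.356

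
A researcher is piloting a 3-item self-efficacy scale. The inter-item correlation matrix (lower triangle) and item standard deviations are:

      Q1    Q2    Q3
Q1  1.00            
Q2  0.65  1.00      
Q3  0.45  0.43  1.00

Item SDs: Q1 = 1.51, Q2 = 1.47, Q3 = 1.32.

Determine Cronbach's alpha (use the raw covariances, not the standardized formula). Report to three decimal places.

Cronbach's alpha = 0.760

Σσ²ᵢ = 1.51² + 1.47² + 1.32² = 6.1834
Covariances σ_ij = r_ij · s_i · s_j:
  σ(Q1,Q2) = 0.65 × 1.51 × 1.47 = 1.4428
  σ(Q1,Q3) = 0.45 × 1.51 × 1.32 = 0.8969
  σ(Q2,Q3) = 0.43 × 1.47 × 1.32 = 0.8344
σ²_T = Σσ²ᵢ + 2·Σσ_ij = 6.1834 + 2 × 3.1741 = 12.5316
α = (3/2)·(1 − 6.1834/12.5316) = 0.760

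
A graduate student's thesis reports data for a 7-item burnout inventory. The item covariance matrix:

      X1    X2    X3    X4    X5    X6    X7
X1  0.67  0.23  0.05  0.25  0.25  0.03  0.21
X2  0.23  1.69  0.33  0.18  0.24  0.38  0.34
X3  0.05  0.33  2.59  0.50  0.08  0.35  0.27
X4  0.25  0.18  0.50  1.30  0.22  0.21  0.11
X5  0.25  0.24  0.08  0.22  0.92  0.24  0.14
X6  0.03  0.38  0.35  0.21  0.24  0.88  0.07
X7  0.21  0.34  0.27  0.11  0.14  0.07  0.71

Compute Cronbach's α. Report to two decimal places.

ΣVar(i) = 0.67 + 1.69 + 2.59 + 1.30 + 0.92 + 0.88 + 0.71 = 8.76
Σ_{i<j} σ_ij = 4.68
Var(T) = 8.76 + 2 × 4.68 = 18.12
α = (k/(k−1))·(1 − ΣVar(i)/Var(T)) = (7/6)·(1 − 8.76/18.12) = 0.60

Cronbach's α = 0.60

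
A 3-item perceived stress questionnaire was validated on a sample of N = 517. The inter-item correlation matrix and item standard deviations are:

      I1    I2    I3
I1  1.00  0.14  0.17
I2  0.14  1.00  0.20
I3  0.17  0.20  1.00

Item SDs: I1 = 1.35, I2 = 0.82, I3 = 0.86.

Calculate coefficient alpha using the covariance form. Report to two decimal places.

α = 0.35

Σσ²ᵢ = 1.35² + 0.82² + 0.86² = 3.2345
Covariances σ_ij = r_ij · s_i · s_j:
  σ(I1,I2) = 0.14 × 1.35 × 0.82 = 0.1550
  σ(I1,I3) = 0.17 × 1.35 × 0.86 = 0.1974
  σ(I2,I3) = 0.20 × 0.82 × 0.86 = 0.1410
σ²_T = Σσ²ᵢ + 2·Σσ_ij = 3.2345 + 2 × 0.4934 = 4.2213
α = (3/2)·(1 − 3.2345/4.2213) = 0.35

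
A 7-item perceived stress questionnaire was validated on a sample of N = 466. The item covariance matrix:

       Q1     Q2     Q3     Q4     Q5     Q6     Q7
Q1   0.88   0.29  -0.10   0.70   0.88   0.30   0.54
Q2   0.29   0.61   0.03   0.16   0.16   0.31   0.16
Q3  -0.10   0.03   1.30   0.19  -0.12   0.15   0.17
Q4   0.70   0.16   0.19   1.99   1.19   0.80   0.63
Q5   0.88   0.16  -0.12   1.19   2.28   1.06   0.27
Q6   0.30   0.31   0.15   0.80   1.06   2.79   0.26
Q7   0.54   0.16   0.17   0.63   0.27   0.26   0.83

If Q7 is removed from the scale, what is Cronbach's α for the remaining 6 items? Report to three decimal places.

Remaining items: Q1, Q2, Q3, Q4, Q5, Q6 (k = 6).
ΣVar(i) = 0.88 + 0.61 + 1.30 + 1.99 + 2.28 + 2.79 = 9.85
Var(T) = 9.85 + 2 × 6.00 = 21.85
α (item deleted) = (6/5)·(1 − 9.85/21.85) = 0.659

α = 0.659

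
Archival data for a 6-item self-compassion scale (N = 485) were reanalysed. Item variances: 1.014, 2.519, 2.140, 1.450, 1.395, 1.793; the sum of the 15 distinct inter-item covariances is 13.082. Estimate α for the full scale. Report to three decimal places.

sum of item variances = 1.014 + 2.519 + 2.140 + 1.450 + 1.395 + 1.793 = 10.311
Sum of distinct covariances = 13.082
σ²_total = sum of item variances + 2·Σcov = 10.311 + 2 × 13.082 = 36.475
α = (6/5)·(1 − 10.311/36.475) = 0.861

α = 0.861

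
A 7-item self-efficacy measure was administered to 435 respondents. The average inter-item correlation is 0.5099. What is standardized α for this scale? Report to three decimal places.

α = 0.879

Standardized α = k·r̄ / (1 + (k−1)·r̄) = 7 × 0.5099 / (1 + 6 × 0.5099)
  = 3.5693 / 4.0594 = 0.879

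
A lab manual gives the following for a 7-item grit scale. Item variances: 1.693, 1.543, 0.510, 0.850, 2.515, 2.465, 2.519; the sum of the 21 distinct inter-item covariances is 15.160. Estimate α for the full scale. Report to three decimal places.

α = 0.834

sum of item variances = 1.693 + 1.543 + 0.510 + 0.850 + 2.515 + 2.465 + 2.519 = 12.095
Sum of distinct covariances = 15.160
Var(T) = sum of item variances + 2·Σcov = 12.095 + 2 × 15.160 = 42.415
α = (7/6)·(1 − 12.095/42.415) = 0.834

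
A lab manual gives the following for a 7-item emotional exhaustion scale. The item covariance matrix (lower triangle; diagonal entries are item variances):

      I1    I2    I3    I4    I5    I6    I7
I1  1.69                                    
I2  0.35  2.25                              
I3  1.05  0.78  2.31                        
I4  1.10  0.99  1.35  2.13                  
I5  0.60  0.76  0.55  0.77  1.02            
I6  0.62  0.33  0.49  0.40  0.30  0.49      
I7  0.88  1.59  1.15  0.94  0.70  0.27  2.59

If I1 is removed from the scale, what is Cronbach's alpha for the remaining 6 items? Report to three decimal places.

α = 0.814

Remaining items: I2, I3, I4, I5, I6, I7 (k = 6).
Σσᵢ² = 2.25 + 2.31 + 2.13 + 1.02 + 0.49 + 2.59 = 10.79
Var(T) = 10.79 + 2 × 11.37 = 33.53
α (item deleted) = (6/5)·(1 − 10.79/33.53) = 0.814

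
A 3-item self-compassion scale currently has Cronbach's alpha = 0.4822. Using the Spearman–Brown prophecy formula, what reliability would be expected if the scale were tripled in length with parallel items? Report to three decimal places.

Length factor m = 3
α' = m·α / (1 + (m−1)·α)
   = 3 × 0.4822 / (1 + (3 − 1) × 0.4822)
   = 1.4466 / 1.9644 = 0.736

predicted reliability = 0.736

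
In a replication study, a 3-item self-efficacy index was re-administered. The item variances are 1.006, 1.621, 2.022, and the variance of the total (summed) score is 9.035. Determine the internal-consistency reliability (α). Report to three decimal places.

ΣVar(i) = 1.006 + 1.621 + 2.022 = 4.649
α = (k/(k−1))·(1 − ΣVar(i)/Var(T)) = (3/2)·(1 − 4.649/9.035) = 0.728

α = 0.728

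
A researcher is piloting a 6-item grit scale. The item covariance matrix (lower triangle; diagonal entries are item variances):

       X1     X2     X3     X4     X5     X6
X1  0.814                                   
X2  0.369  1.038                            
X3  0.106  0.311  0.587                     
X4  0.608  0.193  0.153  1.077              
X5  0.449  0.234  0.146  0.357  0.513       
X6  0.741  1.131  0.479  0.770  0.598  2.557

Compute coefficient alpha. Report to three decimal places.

Σσ²ᵢ = 0.814 + 1.038 + 0.587 + 1.077 + 0.513 + 2.557 = 6.586
Σ_{i<j} σ_ij = 6.645
Var(T) = 6.586 + 2 × 6.645 = 19.876
α = (k/(k−1))·(1 − Σσ²ᵢ/Var(T)) = (6/5)·(1 − 6.586/19.876) = 0.802

coefficient alpha = 0.802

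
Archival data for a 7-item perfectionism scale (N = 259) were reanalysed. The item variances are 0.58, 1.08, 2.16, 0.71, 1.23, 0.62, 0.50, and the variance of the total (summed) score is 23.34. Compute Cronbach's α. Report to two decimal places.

ΣVar(i) = 0.58 + 1.08 + 2.16 + 0.71 + 1.23 + 0.62 + 0.50 = 6.88
α = (k/(k−1))·(1 − ΣVar(i)/σ²_total) = (7/6)·(1 − 6.88/23.34) = 0.82

α = 0.82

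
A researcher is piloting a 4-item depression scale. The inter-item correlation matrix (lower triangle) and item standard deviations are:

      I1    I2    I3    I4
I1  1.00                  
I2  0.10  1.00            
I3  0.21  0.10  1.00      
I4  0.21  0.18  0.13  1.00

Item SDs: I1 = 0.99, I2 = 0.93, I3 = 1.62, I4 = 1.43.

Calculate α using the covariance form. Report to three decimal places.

Σσ²ᵢ = 0.99² + 0.93² + 1.62² + 1.43² = 6.5143
Covariances σ_ij = r_ij · s_i · s_j:
  σ(I1,I2) = 0.10 × 0.99 × 0.93 = 0.0921
  σ(I1,I3) = 0.21 × 0.99 × 1.62 = 0.3368
  σ(I1,I4) = 0.21 × 0.99 × 1.43 = 0.2973
  σ(I2,I3) = 0.10 × 0.93 × 1.62 = 0.1507
  σ(I2,I4) = 0.18 × 0.93 × 1.43 = 0.2394
  σ(I3,I4) = 0.13 × 1.62 × 1.43 = 0.3012
σ²_T = Σσ²ᵢ + 2·Σσ_ij = 6.5143 + 2 × 1.4175 = 9.3493
α = (4/3)·(1 − 6.5143/9.3493) = 0.404

α = 0.404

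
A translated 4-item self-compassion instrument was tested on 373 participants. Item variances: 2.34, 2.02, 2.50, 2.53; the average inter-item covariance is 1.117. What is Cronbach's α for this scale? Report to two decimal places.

ΣVar(i) = 2.34 + 2.02 + 2.50 + 2.53 = 9.39
Sum of the 6 distinct covariances = 6 × 1.117 = 6.702
Var(T) = ΣVar(i) + 2·Σcov = 9.39 + 2 × 6.702 = 22.794
α = (4/3)·(1 − 9.39/22.794) = 0.78

Cronbach's α = 0.78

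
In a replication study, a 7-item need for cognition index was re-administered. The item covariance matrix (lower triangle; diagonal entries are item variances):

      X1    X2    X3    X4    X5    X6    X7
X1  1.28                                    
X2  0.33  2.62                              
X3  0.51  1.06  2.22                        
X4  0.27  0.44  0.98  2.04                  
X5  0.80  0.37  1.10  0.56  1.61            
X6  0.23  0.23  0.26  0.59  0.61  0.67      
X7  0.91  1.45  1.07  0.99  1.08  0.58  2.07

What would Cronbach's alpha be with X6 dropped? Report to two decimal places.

α = 0.80

Remaining items: X1, X2, X3, X4, X5, X7 (k = 6).
Σσ²ᵢ = 1.28 + 2.62 + 2.22 + 2.04 + 1.61 + 2.07 = 11.84
σ²_T = 11.84 + 2 × 11.92 = 35.68
α (item deleted) = (6/5)·(1 − 11.84/35.68) = 0.80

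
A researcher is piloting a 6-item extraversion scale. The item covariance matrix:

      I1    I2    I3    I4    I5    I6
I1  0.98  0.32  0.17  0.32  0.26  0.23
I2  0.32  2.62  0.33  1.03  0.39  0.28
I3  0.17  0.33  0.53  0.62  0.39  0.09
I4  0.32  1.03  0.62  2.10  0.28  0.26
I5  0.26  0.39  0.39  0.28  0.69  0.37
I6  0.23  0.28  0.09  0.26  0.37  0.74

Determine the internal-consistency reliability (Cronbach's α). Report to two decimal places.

Cronbach's α = 0.70

Σσᵢ² = 0.98 + 2.62 + 0.53 + 2.10 + 0.69 + 0.74 = 7.66
Sum of the distinct covariances = 5.34
σ²_total = 7.66 + 2 × 5.34 = 18.34
α = (k/(k−1))·(1 − Σσᵢ²/σ²_total) = (6/5)·(1 − 7.66/18.34) = 0.70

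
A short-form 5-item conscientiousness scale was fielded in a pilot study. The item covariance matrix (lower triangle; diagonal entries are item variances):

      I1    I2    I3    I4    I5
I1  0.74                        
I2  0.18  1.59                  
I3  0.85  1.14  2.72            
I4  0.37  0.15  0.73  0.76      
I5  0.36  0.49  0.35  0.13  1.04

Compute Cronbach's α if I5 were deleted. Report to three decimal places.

Cronbach's α = 0.721

Remaining items: I1, I2, I3, I4 (k = 4).
Σσ²ᵢ = 0.74 + 1.59 + 2.72 + 0.76 = 5.81
σ²_total = 5.81 + 2 × 3.42 = 12.65
α (item deleted) = (4/3)·(1 − 5.81/12.65) = 0.721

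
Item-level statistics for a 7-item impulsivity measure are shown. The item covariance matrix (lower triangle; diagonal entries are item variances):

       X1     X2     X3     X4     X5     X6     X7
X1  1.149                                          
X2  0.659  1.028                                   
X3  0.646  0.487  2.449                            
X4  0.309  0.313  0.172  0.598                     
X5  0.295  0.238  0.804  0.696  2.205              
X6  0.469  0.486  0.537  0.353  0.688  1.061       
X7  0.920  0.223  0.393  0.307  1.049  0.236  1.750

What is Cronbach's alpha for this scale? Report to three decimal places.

Σσᵢ² = 1.149 + 1.028 + 2.449 + 0.598 + 2.205 + 1.061 + 1.750 = 10.240
Sum of the distinct covariances = 10.280
σ²_total = 10.240 + 2 × 10.280 = 30.800
α = (k/(k−1))·(1 − Σσᵢ²/σ²_total) = (7/6)·(1 − 10.240/30.800) = 0.779

Cronbach's alpha = 0.779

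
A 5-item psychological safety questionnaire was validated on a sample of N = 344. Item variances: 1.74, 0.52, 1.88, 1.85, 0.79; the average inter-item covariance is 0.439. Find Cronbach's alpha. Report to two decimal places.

Cronbach's alpha = 0.71

Σσᵢ² = 1.74 + 0.52 + 1.88 + 1.85 + 0.79 = 6.78
Sum of the 10 distinct covariances = 10 × 0.439 = 4.390
total variance = Σσᵢ² + 2·Σcov = 6.78 + 2 × 4.390 = 15.560
α = (5/4)·(1 − 6.78/15.560) = 0.71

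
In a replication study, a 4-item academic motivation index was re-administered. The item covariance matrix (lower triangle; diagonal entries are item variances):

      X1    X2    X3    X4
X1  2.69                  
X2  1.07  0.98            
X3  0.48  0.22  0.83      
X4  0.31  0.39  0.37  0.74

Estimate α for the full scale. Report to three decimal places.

α = 0.694

ΣVar(i) = 2.69 + 0.98 + 0.83 + 0.74 = 5.24
Σ_{i<j} σ_ij = 2.84
total variance = 5.24 + 2 × 2.84 = 10.92
α = (k/(k−1))·(1 − ΣVar(i)/total variance) = (4/3)·(1 − 5.24/10.92) = 0.694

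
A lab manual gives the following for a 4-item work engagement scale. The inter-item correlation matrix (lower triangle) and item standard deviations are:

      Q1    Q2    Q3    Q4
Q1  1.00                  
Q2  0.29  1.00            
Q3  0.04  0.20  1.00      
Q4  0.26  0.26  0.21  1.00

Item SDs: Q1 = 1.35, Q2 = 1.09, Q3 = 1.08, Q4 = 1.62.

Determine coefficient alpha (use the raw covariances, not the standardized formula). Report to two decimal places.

Σσ²ᵢ = 1.35² + 1.09² + 1.08² + 1.62² = 6.8014
Covariances σ_ij = r_ij · s_i · s_j:
  σ(Q1,Q2) = 0.29 × 1.35 × 1.09 = 0.4267
  σ(Q1,Q3) = 0.04 × 1.35 × 1.08 = 0.0583
  σ(Q1,Q4) = 0.26 × 1.35 × 1.62 = 0.5686
  σ(Q2,Q3) = 0.20 × 1.09 × 1.08 = 0.2354
  σ(Q2,Q4) = 0.26 × 1.09 × 1.62 = 0.4591
  σ(Q3,Q4) = 0.21 × 1.08 × 1.62 = 0.3674
σ²_T = Σσ²ᵢ + 2·Σσ_ij = 6.8014 + 2 × 2.1155 = 11.0324
α = (4/3)·(1 − 6.8014/11.0324) = 0.51

coefficient alpha = 0.51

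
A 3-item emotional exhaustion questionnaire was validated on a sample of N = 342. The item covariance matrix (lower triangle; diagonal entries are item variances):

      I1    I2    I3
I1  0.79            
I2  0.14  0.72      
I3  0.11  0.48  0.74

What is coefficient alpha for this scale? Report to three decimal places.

sum of item variances = 0.79 + 0.72 + 0.74 = 2.25
Sum of the distinct covariances = 0.73
Var(T) = 2.25 + 2 × 0.73 = 3.71
α = (k/(k−1))·(1 − sum of item variances/Var(T)) = (3/2)·(1 − 2.25/3.71) = 0.590

coefficient alpha = 0.590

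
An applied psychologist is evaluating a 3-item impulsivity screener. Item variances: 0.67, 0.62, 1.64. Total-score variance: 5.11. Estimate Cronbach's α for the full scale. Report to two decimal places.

α = 0.64

ΣVar(i) = 0.67 + 0.62 + 1.64 = 2.93
α = (k/(k−1))·(1 − ΣVar(i)/σ²_total) = (3/2)·(1 − 2.93/5.11) = 0.64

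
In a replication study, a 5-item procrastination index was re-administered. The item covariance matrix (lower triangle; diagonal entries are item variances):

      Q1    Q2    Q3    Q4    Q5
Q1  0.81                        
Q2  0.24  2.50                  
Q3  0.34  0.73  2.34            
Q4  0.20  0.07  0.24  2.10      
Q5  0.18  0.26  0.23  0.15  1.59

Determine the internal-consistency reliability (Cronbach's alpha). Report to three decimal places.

Cronbach's alpha = 0.451

Σσᵢ² = 0.81 + 2.50 + 2.34 + 2.10 + 1.59 = 9.34
Σ_{i<j} σ_ij = 2.64
total variance = 9.34 + 2 × 2.64 = 14.62
α = (k/(k−1))·(1 − Σσᵢ²/total variance) = (5/4)·(1 − 9.34/14.62) = 0.451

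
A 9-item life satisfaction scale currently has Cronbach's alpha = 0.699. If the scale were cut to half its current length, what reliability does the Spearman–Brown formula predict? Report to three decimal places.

predicted reliability = 0.537

Length factor m = 1/2
α' = m·α / (1 − (1−m)·α)
   = 1/2 × 0.699 / (1 − (1 − 1/2) × 0.699)
   = 0.3495 / 0.6505 = 0.537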